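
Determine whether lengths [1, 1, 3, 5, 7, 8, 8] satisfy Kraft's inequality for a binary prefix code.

Kraft inequality: Σ 2^(-l_i) ≤ 1 for prefix-free code
Calculating: 2^(-1) + 2^(-1) + 2^(-3) + 2^(-5) + 2^(-7) + 2^(-8) + 2^(-8)
= 0.5 + 0.5 + 0.125 + 0.03125 + 0.0078125 + 0.00390625 + 0.00390625
= 1.1719
Since 1.1719 > 1, prefix-free code does not exist


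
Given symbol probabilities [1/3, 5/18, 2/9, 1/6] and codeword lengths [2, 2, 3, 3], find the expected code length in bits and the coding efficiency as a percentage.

Average length L = Σ p_i × l_i = 2.3889 bits
Entropy H = 1.9547 bits
Efficiency η = H/L × 100% = 81.82%


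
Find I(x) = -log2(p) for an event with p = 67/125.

Information content I(x) = -log₂(p(x))
I = -log₂(67/125) = -log₂(0.5360)
I = 0.8997 bits


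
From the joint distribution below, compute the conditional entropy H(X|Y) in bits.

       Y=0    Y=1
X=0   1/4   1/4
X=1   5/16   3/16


H(X|Y) = Σ_y p(y) H(X|Y=y)
  p(Y=0) = 9/16, H(X|Y=0) = 0.9911
  p(Y=1) = 7/16, H(X|Y=1) = 0.9852
H(X|Y) = 0.5625×0.9911 + 0.4375×0.9852 = 0.9885 bits


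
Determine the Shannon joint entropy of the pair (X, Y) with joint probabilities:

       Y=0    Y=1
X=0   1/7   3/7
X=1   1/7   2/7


H(X,Y) = -Σ p(x,y) log₂ p(x,y)
  p(0,0)=1/7: -0.1429 × log₂(0.1429) = 0.4011
  p(0,1)=3/7: -0.4286 × log₂(0.4286) = 0.5239
  p(1,0)=1/7: -0.1429 × log₂(0.1429) = 0.4011
  p(1,1)=2/7: -0.2857 × log₂(0.2857) = 0.5164
H(X,Y) = 1.8424 bits


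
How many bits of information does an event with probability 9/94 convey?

Information content I(x) = -log₂(p(x))
I = -log₂(9/94) = -log₂(0.0957)
I = 3.3847 bits


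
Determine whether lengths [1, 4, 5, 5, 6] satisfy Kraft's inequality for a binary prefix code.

Kraft inequality: Σ 2^(-l_i) ≤ 1 for prefix-free code
Calculating: 2^(-1) + 2^(-4) + 2^(-5) + 2^(-5) + 2^(-6)
= 0.5 + 0.0625 + 0.03125 + 0.03125 + 0.015625
= 0.6406
Since 0.6406 ≤ 1, prefix-free code exists


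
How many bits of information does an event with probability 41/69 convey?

Information content I(x) = -log₂(p(x))
I = -log₂(41/69) = -log₂(0.5942)
I = 0.7510 bits


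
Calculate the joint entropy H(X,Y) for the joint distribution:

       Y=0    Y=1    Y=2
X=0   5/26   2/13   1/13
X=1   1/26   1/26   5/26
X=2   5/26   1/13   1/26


H(X,Y) = -Σ p(x,y) log₂ p(x,y)
  p(0,0)=5/26: -0.1923 × log₂(0.1923) = 0.4574
  p(0,1)=2/13: -0.1538 × log₂(0.1538) = 0.4155
  p(0,2)=1/13: -0.0769 × log₂(0.0769) = 0.2846
  p(1,0)=1/26: -0.0385 × log₂(0.0385) = 0.1808
  p(1,1)=1/26: -0.0385 × log₂(0.0385) = 0.1808
  p(1,2)=5/26: -0.1923 × log₂(0.1923) = 0.4574
  p(2,0)=5/26: -0.1923 × log₂(0.1923) = 0.4574
  p(2,1)=1/13: -0.0769 × log₂(0.0769) = 0.2846
  p(2,2)=1/26: -0.0385 × log₂(0.0385) = 0.1808
H(X,Y) = 2.8993 bits


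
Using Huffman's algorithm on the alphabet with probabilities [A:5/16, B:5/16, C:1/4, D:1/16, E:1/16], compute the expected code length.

Huffman tree construction:
Combine smallest probabilities repeatedly
Resulting codes:
  A: 10 (length 2)
  B: 11 (length 2)
  C: 01 (length 2)
  D: 000 (length 3)
  E: 001 (length 3)
Average length = Σ p(s) × length(s) = 2.1250 bits


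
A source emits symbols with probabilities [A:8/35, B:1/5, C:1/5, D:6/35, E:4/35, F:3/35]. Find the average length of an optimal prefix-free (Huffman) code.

Huffman tree construction:
Combine smallest probabilities repeatedly
Resulting codes:
  A: 10 (length 2)
  B: 111 (length 3)
  C: 00 (length 2)
  D: 110 (length 3)
  E: 011 (length 3)
  F: 010 (length 3)
Average length = Σ p(s) × length(s) = 2.5714 bits


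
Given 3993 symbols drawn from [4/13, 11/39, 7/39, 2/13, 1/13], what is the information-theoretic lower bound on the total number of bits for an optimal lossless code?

Entropy H = 2.1831 bits/symbol
Minimum bits = H × n = 2.1831 × 3993
= 8717.15 bits


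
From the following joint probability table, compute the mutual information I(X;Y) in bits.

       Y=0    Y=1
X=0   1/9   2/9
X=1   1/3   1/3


H(X) = 0.9183, H(Y) = 0.9911, H(X,Y) = 1.8911
I(X;Y) = H(X) + H(Y) - H(X,Y) = 0.0183 bits


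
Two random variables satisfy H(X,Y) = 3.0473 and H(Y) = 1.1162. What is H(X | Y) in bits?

Chain rule: H(X,Y) = H(X|Y) + H(Y)
H(X|Y) = H(X,Y) - H(Y) = 3.0473 - 1.1162 = 1.9311 bits


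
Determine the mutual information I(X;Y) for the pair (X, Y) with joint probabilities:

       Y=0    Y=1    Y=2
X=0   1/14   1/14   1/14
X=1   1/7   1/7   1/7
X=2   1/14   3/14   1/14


H(X) = 1.5306, H(Y) = 1.5567, H(X,Y) = 3.0391
I(X;Y) = H(X) + H(Y) - H(X,Y) = 0.0481 bits


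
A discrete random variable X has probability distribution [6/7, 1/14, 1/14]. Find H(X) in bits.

H(X) = -Σ p(x) log₂ p(x)
  -6/7 × log₂(6/7) = 0.1906
  -1/14 × log₂(1/14) = 0.2720
  -1/14 × log₂(1/14) = 0.2720
H(X) = 0.7345 bits


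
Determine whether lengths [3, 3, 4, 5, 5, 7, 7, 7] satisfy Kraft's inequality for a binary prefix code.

Kraft inequality: Σ 2^(-l_i) ≤ 1 for prefix-free code
Calculating: 2^(-3) + 2^(-3) + 2^(-4) + 2^(-5) + 2^(-5) + 2^(-7) + 2^(-7) + 2^(-7)
= 0.125 + 0.125 + 0.0625 + 0.03125 + 0.03125 + 0.0078125 + 0.0078125 + 0.0078125
= 0.3984
Since 0.3984 ≤ 1, prefix-free code exists


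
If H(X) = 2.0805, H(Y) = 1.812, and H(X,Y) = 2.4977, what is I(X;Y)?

I(X;Y) = H(X) + H(Y) - H(X,Y)
I(X;Y) = 2.0805 + 1.812 - 2.4977 = 1.3948 bits


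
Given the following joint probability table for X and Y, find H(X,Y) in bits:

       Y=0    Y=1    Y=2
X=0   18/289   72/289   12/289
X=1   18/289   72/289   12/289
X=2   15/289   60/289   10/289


H(X,Y) = -Σ p(x,y) log₂ p(x,y)
  p(0,0)=18/289: -0.0623 × log₂(0.0623) = 0.2494
  p(0,1)=72/289: -0.2491 × log₂(0.2491) = 0.4995
  p(0,2)=12/289: -0.0415 × log₂(0.0415) = 0.1906
  p(1,0)=18/289: -0.0623 × log₂(0.0623) = 0.2494
  p(1,1)=72/289: -0.2491 × log₂(0.2491) = 0.4995
  p(1,2)=12/289: -0.0415 × log₂(0.0415) = 0.1906
  p(2,0)=15/289: -0.0519 × log₂(0.0519) = 0.2215
  p(2,1)=60/289: -0.2076 × log₂(0.2076) = 0.4709
  p(2,2)=10/289: -0.0346 × log₂(0.0346) = 0.1679
H(X,Y) = 2.7394 bits


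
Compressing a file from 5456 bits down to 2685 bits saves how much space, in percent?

Space savings = (1 - Compressed/Original) × 100%
= (1 - 2685/5456) × 100%
= 50.79%


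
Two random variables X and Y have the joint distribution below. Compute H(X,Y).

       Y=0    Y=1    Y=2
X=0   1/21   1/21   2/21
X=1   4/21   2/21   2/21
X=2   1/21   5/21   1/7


H(X,Y) = -Σ p(x,y) log₂ p(x,y)
  p(0,0)=1/21: -0.0476 × log₂(0.0476) = 0.2092
  p(0,1)=1/21: -0.0476 × log₂(0.0476) = 0.2092
  p(0,2)=2/21: -0.0952 × log₂(0.0952) = 0.3231
  p(1,0)=4/21: -0.1905 × log₂(0.1905) = 0.4557
  p(1,1)=2/21: -0.0952 × log₂(0.0952) = 0.3231
  p(1,2)=2/21: -0.0952 × log₂(0.0952) = 0.3231
  p(2,0)=1/21: -0.0476 × log₂(0.0476) = 0.2092
  p(2,1)=5/21: -0.2381 × log₂(0.2381) = 0.4929
  p(2,2)=1/7: -0.1429 × log₂(0.1429) = 0.4011
H(X,Y) = 2.9464 bits


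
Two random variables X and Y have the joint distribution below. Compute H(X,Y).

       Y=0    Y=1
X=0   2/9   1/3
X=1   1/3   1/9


H(X,Y) = -Σ p(x,y) log₂ p(x,y)
  p(0,0)=2/9: -0.2222 × log₂(0.2222) = 0.4822
  p(0,1)=1/3: -0.3333 × log₂(0.3333) = 0.5283
  p(1,0)=1/3: -0.3333 × log₂(0.3333) = 0.5283
  p(1,1)=1/9: -0.1111 × log₂(0.1111) = 0.3522
H(X,Y) = 1.8911 bits


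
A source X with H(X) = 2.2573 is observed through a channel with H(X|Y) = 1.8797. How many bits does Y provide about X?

I(X;Y) = H(X) - H(X|Y)
I(X;Y) = 2.2573 - 1.8797 = 0.3776 bits


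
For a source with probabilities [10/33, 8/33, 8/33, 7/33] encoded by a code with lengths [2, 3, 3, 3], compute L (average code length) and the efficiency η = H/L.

Average length L = Σ p_i × l_i = 2.6970 bits
Entropy H = 1.9877 bits
Efficiency η = H/L × 100% = 73.70%


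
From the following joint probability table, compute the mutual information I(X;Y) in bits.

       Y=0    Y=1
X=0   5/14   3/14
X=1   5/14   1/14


H(X) = 0.9852, H(Y) = 0.8631, H(X,Y) = 1.8092
I(X;Y) = H(X) + H(Y) - H(X,Y) = 0.0391 bits


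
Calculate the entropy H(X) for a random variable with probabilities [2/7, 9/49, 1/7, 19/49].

H(X) = -Σ p(x) log₂ p(x)
  -2/7 × log₂(2/7) = 0.5164
  -9/49 × log₂(9/49) = 0.4490
  -1/7 × log₂(1/7) = 0.4011
  -19/49 × log₂(19/49) = 0.5300
H(X) = 1.8965 bits


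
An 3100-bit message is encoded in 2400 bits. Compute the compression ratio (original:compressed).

Compression ratio = Original / Compressed
= 3100 / 2400 = 1.29:1


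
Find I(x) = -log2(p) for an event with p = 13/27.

Information content I(x) = -log₂(p(x))
I = -log₂(13/27) = -log₂(0.4815)
I = 1.0544 bits


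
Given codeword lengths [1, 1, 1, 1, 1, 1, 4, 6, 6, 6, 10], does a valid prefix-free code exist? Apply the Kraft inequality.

Kraft inequality: Σ 2^(-l_i) ≤ 1 for prefix-free code
Calculating: 2^(-1) + 2^(-1) + 2^(-1) + 2^(-1) + 2^(-1) + 2^(-1) + 2^(-4) + 2^(-6) + 2^(-6) + 2^(-6) + 2^(-10)
= 0.5 + 0.5 + 0.5 + 0.5 + 0.5 + 0.5 + 0.0625 + 0.015625 + 0.015625 + 0.015625 + 0.0009765625
= 3.1104
Since 3.1104 > 1, prefix-free code does not exist


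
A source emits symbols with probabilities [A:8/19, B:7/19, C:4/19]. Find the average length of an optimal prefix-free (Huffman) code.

Huffman tree construction:
Combine smallest probabilities repeatedly
Resulting codes:
  A: 0 (length 1)
  B: 11 (length 2)
  C: 10 (length 2)
Average length = Σ p(s) × length(s) = 1.5789 bits


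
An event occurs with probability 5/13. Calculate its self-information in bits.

Information content I(x) = -log₂(p(x))
I = -log₂(5/13) = -log₂(0.3846)
I = 1.3785 bits


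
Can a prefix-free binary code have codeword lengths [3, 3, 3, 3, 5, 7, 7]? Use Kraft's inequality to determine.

Kraft inequality: Σ 2^(-l_i) ≤ 1 for prefix-free code
Calculating: 2^(-3) + 2^(-3) + 2^(-3) + 2^(-3) + 2^(-5) + 2^(-7) + 2^(-7)
= 0.125 + 0.125 + 0.125 + 0.125 + 0.03125 + 0.0078125 + 0.0078125
= 0.5469
Since 0.5469 ≤ 1, prefix-free code exists


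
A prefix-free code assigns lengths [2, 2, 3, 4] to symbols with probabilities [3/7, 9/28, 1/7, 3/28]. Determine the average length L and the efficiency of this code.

Average length L = Σ p_i × l_i = 2.3571 bits
Entropy H = 1.7965 bits
Efficiency η = H/L × 100% = 76.22%


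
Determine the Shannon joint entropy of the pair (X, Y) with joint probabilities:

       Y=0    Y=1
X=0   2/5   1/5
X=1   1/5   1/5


H(X,Y) = -Σ p(x,y) log₂ p(x,y)
  p(0,0)=2/5: -0.4000 × log₂(0.4000) = 0.5288
  p(0,1)=1/5: -0.2000 × log₂(0.2000) = 0.4644
  p(1,0)=1/5: -0.2000 × log₂(0.2000) = 0.4644
  p(1,1)=1/5: -0.2000 × log₂(0.2000) = 0.4644
H(X,Y) = 1.9219 bits


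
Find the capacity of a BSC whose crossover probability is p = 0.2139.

For BSC with error probability p:
C = 1 - H(p) where H(p) is binary entropy
H(0.2139) = -0.2139 × log₂(0.2139) - 0.7861 × log₂(0.7861)
H(p) = 0.7489
C = 1 - 0.7489 = 0.2511 bits/use


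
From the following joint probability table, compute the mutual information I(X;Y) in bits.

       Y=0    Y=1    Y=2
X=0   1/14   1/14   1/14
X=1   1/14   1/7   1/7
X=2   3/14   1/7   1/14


H(X) = 1.5306, H(Y) = 1.5774, H(X,Y) = 3.0391
I(X;Y) = H(X) + H(Y) - H(X,Y) = 0.0689 bits


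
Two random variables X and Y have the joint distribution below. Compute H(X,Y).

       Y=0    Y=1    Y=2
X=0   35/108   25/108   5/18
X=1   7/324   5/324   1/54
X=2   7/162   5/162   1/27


H(X,Y) = -Σ p(x,y) log₂ p(x,y)
  p(0,0)=35/108: -0.3241 × log₂(0.3241) = 0.5268
  p(0,1)=25/108: -0.2315 × log₂(0.2315) = 0.4887
  p(0,2)=5/18: -0.2778 × log₂(0.2778) = 0.5133
  p(1,0)=7/324: -0.0216 × log₂(0.0216) = 0.1195
  p(1,1)=5/324: -0.0154 × log₂(0.0154) = 0.0929
  p(1,2)=1/54: -0.0185 × log₂(0.0185) = 0.1066
  p(2,0)=7/162: -0.0432 × log₂(0.0432) = 0.1958
  p(2,1)=5/162: -0.0309 × log₂(0.0309) = 0.1549
  p(2,2)=1/27: -0.0370 × log₂(0.0370) = 0.1761
H(X,Y) = 2.3746 bits


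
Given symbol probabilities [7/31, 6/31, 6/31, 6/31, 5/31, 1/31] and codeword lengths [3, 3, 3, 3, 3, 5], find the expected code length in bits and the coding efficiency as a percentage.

Average length L = Σ p_i × l_i = 3.0645 bits
Entropy H = 2.4448 bits
Efficiency η = H/L × 100% = 79.78%


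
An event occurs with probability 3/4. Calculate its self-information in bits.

Information content I(x) = -log₂(p(x))
I = -log₂(3/4) = -log₂(0.7500)
I = 0.4150 bits


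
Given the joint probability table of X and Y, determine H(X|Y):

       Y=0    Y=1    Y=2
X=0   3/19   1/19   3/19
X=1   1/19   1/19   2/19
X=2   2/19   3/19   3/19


H(X|Y) = Σ_y p(y) H(X|Y=y)
  p(Y=0) = 6/19, H(X|Y=0) = 1.4591
  p(Y=1) = 5/19, H(X|Y=1) = 1.3710
  p(Y=2) = 8/19, H(X|Y=2) = 1.5613
H(X|Y) = 0.3158×1.4591 + 0.2632×1.3710 + 0.4211×1.5613 = 1.4789 bits


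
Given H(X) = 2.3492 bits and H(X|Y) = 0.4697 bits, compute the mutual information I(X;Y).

I(X;Y) = H(X) - H(X|Y)
I(X;Y) = 2.3492 - 0.4697 = 1.8795 bits


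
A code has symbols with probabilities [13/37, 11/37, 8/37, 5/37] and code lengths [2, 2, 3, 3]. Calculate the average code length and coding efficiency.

Average length L = Σ p_i × l_i = 2.3514 bits
Entropy H = 1.9184 bits
Efficiency η = H/L × 100% = 81.59%


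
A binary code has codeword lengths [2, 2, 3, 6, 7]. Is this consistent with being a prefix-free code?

Kraft inequality: Σ 2^(-l_i) ≤ 1 for prefix-free code
Calculating: 2^(-2) + 2^(-2) + 2^(-3) + 2^(-6) + 2^(-7)
= 0.25 + 0.25 + 0.125 + 0.015625 + 0.0078125
= 0.6484
Since 0.6484 ≤ 1, prefix-free code exists


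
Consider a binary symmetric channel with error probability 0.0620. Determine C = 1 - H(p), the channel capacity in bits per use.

For BSC with error probability p:
C = 1 - H(p) where H(p) is binary entropy
H(0.0620) = -0.0620 × log₂(0.0620) - 0.9380 × log₂(0.9380)
H(p) = 0.3353
C = 1 - 0.3353 = 0.6647 bits/use


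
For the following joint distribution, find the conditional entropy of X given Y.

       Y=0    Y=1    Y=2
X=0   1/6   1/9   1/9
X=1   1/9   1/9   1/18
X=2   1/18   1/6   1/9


H(X|Y) = Σ_y p(y) H(X|Y=y)
  p(Y=0) = 1/3, H(X|Y=0) = 1.4591
  p(Y=1) = 7/18, H(X|Y=1) = 1.5567
  p(Y=2) = 5/18, H(X|Y=2) = 1.5219
H(X|Y) = 0.3333×1.4591 + 0.3889×1.5567 + 0.2778×1.5219 = 1.5145 bits


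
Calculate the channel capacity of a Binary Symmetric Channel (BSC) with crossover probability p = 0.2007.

For BSC with error probability p:
C = 1 - H(p) where H(p) is binary entropy
H(0.2007) = -0.2007 × log₂(0.2007) - 0.7993 × log₂(0.7993)
H(p) = 0.7233
C = 1 - 0.7233 = 0.2767 bits/use


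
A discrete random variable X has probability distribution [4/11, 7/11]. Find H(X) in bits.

H(X) = -Σ p(x) log₂ p(x)
  -4/11 × log₂(4/11) = 0.5307
  -7/11 × log₂(7/11) = 0.4150
H(X) = 0.9457 bits


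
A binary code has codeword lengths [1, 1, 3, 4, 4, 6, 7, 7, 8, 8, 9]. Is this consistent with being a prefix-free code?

Kraft inequality: Σ 2^(-l_i) ≤ 1 for prefix-free code
Calculating: 2^(-1) + 2^(-1) + 2^(-3) + 2^(-4) + 2^(-4) + 2^(-6) + 2^(-7) + 2^(-7) + 2^(-8) + 2^(-8) + 2^(-9)
= 0.5 + 0.5 + 0.125 + 0.0625 + 0.0625 + 0.015625 + 0.0078125 + 0.0078125 + 0.00390625 + 0.00390625 + 0.001953125
= 1.2910
Since 1.2910 > 1, prefix-free code does not exist


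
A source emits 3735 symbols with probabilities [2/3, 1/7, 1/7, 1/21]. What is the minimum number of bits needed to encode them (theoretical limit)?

Entropy H = 1.4012 bits/symbol
Minimum bits = H × n = 1.4012 × 3735
= 5233.61 bits


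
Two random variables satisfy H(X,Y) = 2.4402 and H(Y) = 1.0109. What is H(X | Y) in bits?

Chain rule: H(X,Y) = H(X|Y) + H(Y)
H(X|Y) = H(X,Y) - H(Y) = 2.4402 - 1.0109 = 1.4293 bits


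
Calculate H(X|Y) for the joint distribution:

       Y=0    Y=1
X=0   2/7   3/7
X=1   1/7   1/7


H(X|Y) = Σ_y p(y) H(X|Y=y)
  p(Y=0) = 3/7, H(X|Y=0) = 0.9183
  p(Y=1) = 4/7, H(X|Y=1) = 0.8113
H(X|Y) = 0.4286×0.9183 + 0.5714×0.8113 = 0.8571 bits


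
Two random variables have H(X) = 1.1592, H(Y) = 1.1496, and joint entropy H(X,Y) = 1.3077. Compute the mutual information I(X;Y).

I(X;Y) = H(X) + H(Y) - H(X,Y)
I(X;Y) = 1.1592 + 1.1496 - 1.3077 = 1.0011 bits


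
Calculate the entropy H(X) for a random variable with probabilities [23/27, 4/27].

H(X) = -Σ p(x) log₂ p(x)
  -23/27 × log₂(23/27) = 0.1971
  -4/27 × log₂(4/27) = 0.4081
H(X) = 0.6052 bits


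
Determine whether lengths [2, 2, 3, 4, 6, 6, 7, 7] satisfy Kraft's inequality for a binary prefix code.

Kraft inequality: Σ 2^(-l_i) ≤ 1 for prefix-free code
Calculating: 2^(-2) + 2^(-2) + 2^(-3) + 2^(-4) + 2^(-6) + 2^(-6) + 2^(-7) + 2^(-7)
= 0.25 + 0.25 + 0.125 + 0.0625 + 0.015625 + 0.015625 + 0.0078125 + 0.0078125
= 0.7344
Since 0.7344 ≤ 1, prefix-free code exists


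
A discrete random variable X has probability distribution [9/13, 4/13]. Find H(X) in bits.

H(X) = -Σ p(x) log₂ p(x)
  -9/13 × log₂(9/13) = 0.3673
  -4/13 × log₂(4/13) = 0.5232
H(X) = 0.8905 bits


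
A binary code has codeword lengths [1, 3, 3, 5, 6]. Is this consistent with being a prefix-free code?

Kraft inequality: Σ 2^(-l_i) ≤ 1 for prefix-free code
Calculating: 2^(-1) + 2^(-3) + 2^(-3) + 2^(-5) + 2^(-6)
= 0.5 + 0.125 + 0.125 + 0.03125 + 0.015625
= 0.7969
Since 0.7969 ≤ 1, prefix-free code exists


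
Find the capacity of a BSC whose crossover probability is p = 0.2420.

For BSC with error probability p:
C = 1 - H(p) where H(p) is binary entropy
H(0.2420) = -0.2420 × log₂(0.2420) - 0.7580 × log₂(0.7580)
H(p) = 0.7984
C = 1 - 0.7984 = 0.2016 bits/use


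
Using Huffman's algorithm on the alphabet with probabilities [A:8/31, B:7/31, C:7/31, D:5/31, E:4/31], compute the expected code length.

Huffman tree construction:
Combine smallest probabilities repeatedly
Resulting codes:
  A: 10 (length 2)
  B: 00 (length 2)
  C: 01 (length 2)
  D: 111 (length 3)
  E: 110 (length 3)
Average length = Σ p(s) × length(s) = 2.2903 bits


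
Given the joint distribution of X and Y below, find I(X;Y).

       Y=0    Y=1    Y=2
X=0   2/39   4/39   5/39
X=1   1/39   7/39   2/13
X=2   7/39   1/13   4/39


H(X) = 1.5762, H(Y) = 1.5642, H(X,Y) = 2.9988
I(X;Y) = H(X) + H(Y) - H(X,Y) = 0.1416 bits


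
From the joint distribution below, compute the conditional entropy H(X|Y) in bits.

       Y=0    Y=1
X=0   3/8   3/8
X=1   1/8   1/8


H(X|Y) = Σ_y p(y) H(X|Y=y)
  p(Y=0) = 1/2, H(X|Y=0) = 0.8113
  p(Y=1) = 1/2, H(X|Y=1) = 0.8113
H(X|Y) = 0.5000×0.8113 + 0.5000×0.8113 = 0.8113 bits


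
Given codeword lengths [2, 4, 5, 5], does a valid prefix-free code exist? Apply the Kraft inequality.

Kraft inequality: Σ 2^(-l_i) ≤ 1 for prefix-free code
Calculating: 2^(-2) + 2^(-4) + 2^(-5) + 2^(-5)
= 0.25 + 0.0625 + 0.03125 + 0.03125
= 0.3750
Since 0.3750 ≤ 1, prefix-free code exists


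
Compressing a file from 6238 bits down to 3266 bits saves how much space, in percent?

Space savings = (1 - Compressed/Original) × 100%
= (1 - 3266/6238) × 100%
= 47.64%


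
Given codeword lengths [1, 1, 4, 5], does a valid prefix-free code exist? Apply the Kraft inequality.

Kraft inequality: Σ 2^(-l_i) ≤ 1 for prefix-free code
Calculating: 2^(-1) + 2^(-1) + 2^(-4) + 2^(-5)
= 0.5 + 0.5 + 0.0625 + 0.03125
= 1.0938
Since 1.0938 > 1, prefix-free code does not exist


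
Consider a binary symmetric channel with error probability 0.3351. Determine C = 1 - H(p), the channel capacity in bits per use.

For BSC with error probability p:
C = 1 - H(p) where H(p) is binary entropy
H(0.3351) = -0.3351 × log₂(0.3351) - 0.6649 × log₂(0.6649)
H(p) = 0.9201
C = 1 - 0.9201 = 0.0799 bits/use


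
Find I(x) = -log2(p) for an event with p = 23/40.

Information content I(x) = -log₂(p(x))
I = -log₂(23/40) = -log₂(0.5750)
I = 0.7984 bits


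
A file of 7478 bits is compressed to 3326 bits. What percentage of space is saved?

Space savings = (1 - Compressed/Original) × 100%
= (1 - 3326/7478) × 100%
= 55.52%


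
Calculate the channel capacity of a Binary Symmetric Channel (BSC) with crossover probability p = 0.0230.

For BSC with error probability p:
C = 1 - H(p) where H(p) is binary entropy
H(0.0230) = -0.0230 × log₂(0.0230) - 0.9770 × log₂(0.9770)
H(p) = 0.1580
C = 1 - 0.1580 = 0.8420 bits/use


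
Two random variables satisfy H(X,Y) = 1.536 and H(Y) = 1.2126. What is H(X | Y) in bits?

Chain rule: H(X,Y) = H(X|Y) + H(Y)
H(X|Y) = H(X,Y) - H(Y) = 1.536 - 1.2126 = 0.3234 bits


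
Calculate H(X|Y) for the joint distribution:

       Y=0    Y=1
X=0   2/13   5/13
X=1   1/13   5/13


H(X|Y) = Σ_y p(y) H(X|Y=y)
  p(Y=0) = 3/13, H(X|Y=0) = 0.9183
  p(Y=1) = 10/13, H(X|Y=1) = 1.0000
H(X|Y) = 0.2308×0.9183 + 0.7692×1.0000 = 0.9811 bits


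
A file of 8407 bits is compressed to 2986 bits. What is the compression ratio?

Compression ratio = Original / Compressed
= 8407 / 2986 = 2.82:1


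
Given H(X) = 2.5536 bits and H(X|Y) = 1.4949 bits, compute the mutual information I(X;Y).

I(X;Y) = H(X) - H(X|Y)
I(X;Y) = 2.5536 - 1.4949 = 1.0587 bits


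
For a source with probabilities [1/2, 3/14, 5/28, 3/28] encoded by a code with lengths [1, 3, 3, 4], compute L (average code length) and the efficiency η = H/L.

Average length L = Σ p_i × l_i = 2.1071 bits
Entropy H = 1.7653 bits
Efficiency η = H/L × 100% = 83.78%


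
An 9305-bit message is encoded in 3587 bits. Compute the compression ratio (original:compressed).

Compression ratio = Original / Compressed
= 9305 / 3587 = 2.59:1


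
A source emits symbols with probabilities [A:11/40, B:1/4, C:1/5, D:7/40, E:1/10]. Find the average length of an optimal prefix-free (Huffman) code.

Huffman tree construction:
Combine smallest probabilities repeatedly
Resulting codes:
  A: 10 (length 2)
  B: 01 (length 2)
  C: 00 (length 2)
  D: 111 (length 3)
  E: 110 (length 3)
Average length = Σ p(s) × length(s) = 2.2750 bits


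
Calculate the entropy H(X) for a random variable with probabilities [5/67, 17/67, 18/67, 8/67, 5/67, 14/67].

H(X) = -Σ p(x) log₂ p(x)
  -5/67 × log₂(5/67) = 0.2794
  -17/67 × log₂(17/67) = 0.5020
  -18/67 × log₂(18/67) = 0.5094
  -8/67 × log₂(8/67) = 0.3661
  -5/67 × log₂(5/67) = 0.2794
  -14/67 × log₂(14/67) = 0.4720
H(X) = 2.4084 bits


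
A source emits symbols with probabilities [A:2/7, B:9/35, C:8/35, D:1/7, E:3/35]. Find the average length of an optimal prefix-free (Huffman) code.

Huffman tree construction:
Combine smallest probabilities repeatedly
Resulting codes:
  A: 11 (length 2)
  B: 10 (length 2)
  C: 00 (length 2)
  D: 011 (length 3)
  E: 010 (length 3)
Average length = Σ p(s) × length(s) = 2.2286 bits


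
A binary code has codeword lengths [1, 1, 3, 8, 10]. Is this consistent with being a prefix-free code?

Kraft inequality: Σ 2^(-l_i) ≤ 1 for prefix-free code
Calculating: 2^(-1) + 2^(-1) + 2^(-3) + 2^(-8) + 2^(-10)
= 0.5 + 0.5 + 0.125 + 0.00390625 + 0.0009765625
= 1.1299
Since 1.1299 > 1, prefix-free code does not exist


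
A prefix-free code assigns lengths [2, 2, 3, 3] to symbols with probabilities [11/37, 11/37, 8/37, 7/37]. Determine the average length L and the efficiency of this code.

Average length L = Σ p_i × l_i = 2.4054 bits
Entropy H = 1.9727 bits
Efficiency η = H/L × 100% = 82.01%


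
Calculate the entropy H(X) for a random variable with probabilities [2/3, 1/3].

H(X) = -Σ p(x) log₂ p(x)
  -2/3 × log₂(2/3) = 0.3900
  -1/3 × log₂(1/3) = 0.5283
H(X) = 0.9183 bits


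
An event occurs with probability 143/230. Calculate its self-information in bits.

Information content I(x) = -log₂(p(x))
I = -log₂(143/230) = -log₂(0.6217)
I = 0.6856 bits


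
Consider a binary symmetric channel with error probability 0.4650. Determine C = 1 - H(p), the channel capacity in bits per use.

For BSC with error probability p:
C = 1 - H(p) where H(p) is binary entropy
H(0.4650) = -0.4650 × log₂(0.4650) - 0.5350 × log₂(0.5350)
H(p) = 0.9965
C = 1 - 0.9965 = 0.0035 bits/use


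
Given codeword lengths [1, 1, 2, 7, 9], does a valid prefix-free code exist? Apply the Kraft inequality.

Kraft inequality: Σ 2^(-l_i) ≤ 1 for prefix-free code
Calculating: 2^(-1) + 2^(-1) + 2^(-2) + 2^(-7) + 2^(-9)
= 0.5 + 0.5 + 0.25 + 0.0078125 + 0.001953125
= 1.2598
Since 1.2598 > 1, prefix-free code does not exist


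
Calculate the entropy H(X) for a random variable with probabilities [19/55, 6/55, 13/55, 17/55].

H(X) = -Σ p(x) log₂ p(x)
  -19/55 × log₂(19/55) = 0.5297
  -6/55 × log₂(6/55) = 0.3487
  -13/55 × log₂(13/55) = 0.4919
  -17/55 × log₂(17/55) = 0.5236
H(X) = 1.8939 bits


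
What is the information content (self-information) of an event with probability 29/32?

Information content I(x) = -log₂(p(x))
I = -log₂(29/32) = -log₂(0.9062)
I = 0.1420 bits


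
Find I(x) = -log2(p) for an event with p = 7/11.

Information content I(x) = -log₂(p(x))
I = -log₂(7/11) = -log₂(0.6364)
I = 0.6521 bits


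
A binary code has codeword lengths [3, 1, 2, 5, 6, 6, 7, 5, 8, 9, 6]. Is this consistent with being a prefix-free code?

Kraft inequality: Σ 2^(-l_i) ≤ 1 for prefix-free code
Calculating: 2^(-3) + 2^(-1) + 2^(-2) + 2^(-5) + 2^(-6) + 2^(-6) + 2^(-7) + 2^(-5) + 2^(-8) + 2^(-9) + 2^(-6)
= 0.125 + 0.5 + 0.25 + 0.03125 + 0.015625 + 0.015625 + 0.0078125 + 0.03125 + 0.00390625 + 0.001953125 + 0.015625
= 0.9980
Since 0.9980 ≤ 1, prefix-free code exists


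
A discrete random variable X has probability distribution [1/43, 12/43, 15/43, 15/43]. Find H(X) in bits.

H(X) = -Σ p(x) log₂ p(x)
  -1/43 × log₂(1/43) = 0.1262
  -12/43 × log₂(12/43) = 0.5139
  -15/43 × log₂(15/43) = 0.5300
  -15/43 × log₂(15/43) = 0.5300
H(X) = 1.7001 bits


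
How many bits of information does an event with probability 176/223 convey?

Information content I(x) = -log₂(p(x))
I = -log₂(176/223) = -log₂(0.7892)
I = 0.3415 bits


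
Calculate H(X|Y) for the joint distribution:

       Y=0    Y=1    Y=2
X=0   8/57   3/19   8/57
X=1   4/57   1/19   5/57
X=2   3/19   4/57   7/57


H(X|Y) = Σ_y p(y) H(X|Y=y)
  p(Y=0) = 7/19, H(X|Y=0) = 1.5100
  p(Y=1) = 16/57, H(X|Y=1) = 1.4197
  p(Y=2) = 20/57, H(X|Y=2) = 1.5589
H(X|Y) = 0.3684×1.5100 + 0.2807×1.4197 + 0.3509×1.5589 = 1.5018 bits


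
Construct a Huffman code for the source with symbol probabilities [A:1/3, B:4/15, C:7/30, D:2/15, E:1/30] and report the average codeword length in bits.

Huffman tree construction:
Combine smallest probabilities repeatedly
Resulting codes:
  A: 11 (length 2)
  B: 10 (length 2)
  C: 01 (length 2)
  D: 001 (length 3)
  E: 000 (length 3)
Average length = Σ p(s) × length(s) = 2.1667 bits


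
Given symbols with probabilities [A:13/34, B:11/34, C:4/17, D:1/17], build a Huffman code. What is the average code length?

Huffman tree construction:
Combine smallest probabilities repeatedly
Resulting codes:
  A: 0 (length 1)
  B: 11 (length 2)
  C: 101 (length 3)
  D: 100 (length 3)
Average length = Σ p(s) × length(s) = 1.9118 bits


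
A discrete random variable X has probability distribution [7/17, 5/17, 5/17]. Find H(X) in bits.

H(X) = -Σ p(x) log₂ p(x)
  -7/17 × log₂(7/17) = 0.5271
  -5/17 × log₂(5/17) = 0.5193
  -5/17 × log₂(5/17) = 0.5193
H(X) = 1.5657 bits


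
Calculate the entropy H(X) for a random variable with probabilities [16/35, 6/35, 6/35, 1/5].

H(X) = -Σ p(x) log₂ p(x)
  -16/35 × log₂(16/35) = 0.5162
  -6/35 × log₂(6/35) = 0.4362
  -6/35 × log₂(6/35) = 0.4362
  -1/5 × log₂(1/5) = 0.4644
H(X) = 1.8530 bits


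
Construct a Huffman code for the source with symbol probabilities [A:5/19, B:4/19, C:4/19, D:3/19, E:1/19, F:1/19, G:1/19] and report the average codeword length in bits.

Huffman tree construction:
Combine smallest probabilities repeatedly
Resulting codes:
  A: 10 (length 2)
  B: 00 (length 2)
  C: 01 (length 2)
  D: 110 (length 3)
  E: 11110 (length 5)
  F: 11111 (length 5)
  G: 1110 (length 4)
Average length = Σ p(s) × length(s) = 2.5789 bits


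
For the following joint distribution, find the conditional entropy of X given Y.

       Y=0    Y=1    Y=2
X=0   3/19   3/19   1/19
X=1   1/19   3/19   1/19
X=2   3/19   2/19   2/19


H(X|Y) = Σ_y p(y) H(X|Y=y)
  p(Y=0) = 7/19, H(X|Y=0) = 1.4488
  p(Y=1) = 8/19, H(X|Y=1) = 1.5613
  p(Y=2) = 4/19, H(X|Y=2) = 1.5000
H(X|Y) = 0.3684×1.4488 + 0.4211×1.5613 + 0.2105×1.5000 = 1.5069 bits


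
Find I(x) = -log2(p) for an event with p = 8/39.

Information content I(x) = -log₂(p(x))
I = -log₂(8/39) = -log₂(0.2051)
I = 2.2854 bits


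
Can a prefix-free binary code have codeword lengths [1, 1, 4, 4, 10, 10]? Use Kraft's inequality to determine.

Kraft inequality: Σ 2^(-l_i) ≤ 1 for prefix-free code
Calculating: 2^(-1) + 2^(-1) + 2^(-4) + 2^(-4) + 2^(-10) + 2^(-10)
= 0.5 + 0.5 + 0.0625 + 0.0625 + 0.0009765625 + 0.0009765625
= 1.1270
Since 1.1270 > 1, prefix-free code does not exist


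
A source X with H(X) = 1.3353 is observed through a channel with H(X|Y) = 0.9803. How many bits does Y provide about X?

I(X;Y) = H(X) - H(X|Y)
I(X;Y) = 1.3353 - 0.9803 = 0.355 bits


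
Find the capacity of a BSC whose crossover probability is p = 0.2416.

For BSC with error probability p:
C = 1 - H(p) where H(p) is binary entropy
H(0.2416) = -0.2416 × log₂(0.2416) - 0.7584 × log₂(0.7584)
H(p) = 0.7977
C = 1 - 0.7977 = 0.2023 bits/use


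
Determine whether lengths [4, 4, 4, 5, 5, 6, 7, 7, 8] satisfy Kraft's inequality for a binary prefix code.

Kraft inequality: Σ 2^(-l_i) ≤ 1 for prefix-free code
Calculating: 2^(-4) + 2^(-4) + 2^(-4) + 2^(-5) + 2^(-5) + 2^(-6) + 2^(-7) + 2^(-7) + 2^(-8)
= 0.0625 + 0.0625 + 0.0625 + 0.03125 + 0.03125 + 0.015625 + 0.0078125 + 0.0078125 + 0.00390625
= 0.2852
Since 0.2852 ≤ 1, prefix-free code exists


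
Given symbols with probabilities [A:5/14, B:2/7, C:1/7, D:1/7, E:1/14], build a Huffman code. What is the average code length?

Huffman tree construction:
Combine smallest probabilities repeatedly
Resulting codes:
  A: 11 (length 2)
  B: 10 (length 2)
  C: 011 (length 3)
  D: 00 (length 2)
  E: 010 (length 3)
Average length = Σ p(s) × length(s) = 2.2143 bits


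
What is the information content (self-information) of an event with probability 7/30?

Information content I(x) = -log₂(p(x))
I = -log₂(7/30) = -log₂(0.2333)
I = 2.0995 bits


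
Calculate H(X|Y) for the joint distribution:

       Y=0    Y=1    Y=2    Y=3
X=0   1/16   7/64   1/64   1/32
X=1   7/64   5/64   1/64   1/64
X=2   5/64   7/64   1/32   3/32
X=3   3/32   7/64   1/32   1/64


H(X|Y) = Σ_y p(y) H(X|Y=y)
  p(Y=0) = 11/32, H(X|Y=0) = 1.9698
  p(Y=1) = 13/32, H(X|Y=1) = 1.9864
  p(Y=2) = 3/32, H(X|Y=2) = 1.9183
  p(Y=3) = 5/32, H(X|Y=3) = 1.5710
H(X|Y) = 0.3438×1.9698 + 0.4062×1.9864 + 0.0938×1.9183 + 0.1562×1.5710 = 1.9094 bits


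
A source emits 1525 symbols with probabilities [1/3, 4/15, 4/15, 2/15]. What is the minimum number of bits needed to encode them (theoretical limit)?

Entropy H = 1.9329 bits/symbol
Minimum bits = H × n = 1.9329 × 1525
= 2947.69 bits


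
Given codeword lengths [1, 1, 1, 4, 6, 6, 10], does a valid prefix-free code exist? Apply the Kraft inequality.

Kraft inequality: Σ 2^(-l_i) ≤ 1 for prefix-free code
Calculating: 2^(-1) + 2^(-1) + 2^(-1) + 2^(-4) + 2^(-6) + 2^(-6) + 2^(-10)
= 0.5 + 0.5 + 0.5 + 0.0625 + 0.015625 + 0.015625 + 0.0009765625
= 1.5947
Since 1.5947 > 1, prefix-free code does not exist


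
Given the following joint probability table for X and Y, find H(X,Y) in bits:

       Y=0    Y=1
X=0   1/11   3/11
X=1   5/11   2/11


H(X,Y) = -Σ p(x,y) log₂ p(x,y)
  p(0,0)=1/11: -0.0909 × log₂(0.0909) = 0.3145
  p(0,1)=3/11: -0.2727 × log₂(0.2727) = 0.5112
  p(1,0)=5/11: -0.4545 × log₂(0.4545) = 0.5170
  p(1,1)=2/11: -0.1818 × log₂(0.1818) = 0.4472
H(X,Y) = 1.7899 bits


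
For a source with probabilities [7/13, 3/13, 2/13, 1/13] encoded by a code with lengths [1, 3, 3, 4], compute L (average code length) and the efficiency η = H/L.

Average length L = Σ p_i × l_i = 2.0000 bits
Entropy H = 1.6692 bits
Efficiency η = H/L × 100% = 83.46%


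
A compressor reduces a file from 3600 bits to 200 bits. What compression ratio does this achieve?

Compression ratio = Original / Compressed
= 3600 / 200 = 18.00:1


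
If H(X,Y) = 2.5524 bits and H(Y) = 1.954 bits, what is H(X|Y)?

Chain rule: H(X,Y) = H(X|Y) + H(Y)
H(X|Y) = H(X,Y) - H(Y) = 2.5524 - 1.954 = 0.5984 bits


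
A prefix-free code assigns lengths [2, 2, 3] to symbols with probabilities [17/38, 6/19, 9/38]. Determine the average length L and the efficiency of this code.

Average length L = Σ p_i × l_i = 2.2368 bits
Entropy H = 1.5365 bits
Efficiency η = H/L × 100% = 68.69%


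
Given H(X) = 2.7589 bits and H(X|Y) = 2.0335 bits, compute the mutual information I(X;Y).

I(X;Y) = H(X) - H(X|Y)
I(X;Y) = 2.7589 - 2.0335 = 0.7254 bits


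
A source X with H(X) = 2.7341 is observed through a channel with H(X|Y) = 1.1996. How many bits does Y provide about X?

I(X;Y) = H(X) - H(X|Y)
I(X;Y) = 2.7341 - 1.1996 = 1.5345 bits


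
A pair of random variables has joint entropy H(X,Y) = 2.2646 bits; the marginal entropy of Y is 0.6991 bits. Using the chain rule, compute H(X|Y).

Chain rule: H(X,Y) = H(X|Y) + H(Y)
H(X|Y) = H(X,Y) - H(Y) = 2.2646 - 0.6991 = 1.5655 bits


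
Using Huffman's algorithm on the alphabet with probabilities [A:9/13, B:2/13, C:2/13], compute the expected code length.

Huffman tree construction:
Combine smallest probabilities repeatedly
Resulting codes:
  A: 1 (length 1)
  B: 00 (length 2)
  C: 01 (length 2)
Average length = Σ p(s) × length(s) = 1.3077 bits


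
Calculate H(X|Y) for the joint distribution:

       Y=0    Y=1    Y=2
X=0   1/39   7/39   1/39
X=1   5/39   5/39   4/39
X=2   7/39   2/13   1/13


H(X|Y) = Σ_y p(y) H(X|Y=y)
  p(Y=0) = 1/3, H(X|Y=0) = 1.2957
  p(Y=1) = 6/13, H(X|Y=1) = 1.5715
  p(Y=2) = 8/39, H(X|Y=2) = 1.4056
H(X|Y) = 0.3333×1.2957 + 0.4615×1.5715 + 0.2051×1.4056 = 1.4456 bits


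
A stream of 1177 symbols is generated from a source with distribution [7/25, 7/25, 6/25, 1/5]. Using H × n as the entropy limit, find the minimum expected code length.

Entropy H = 1.9870 bits/symbol
Minimum bits = H × n = 1.9870 × 1177
= 2338.65 bits


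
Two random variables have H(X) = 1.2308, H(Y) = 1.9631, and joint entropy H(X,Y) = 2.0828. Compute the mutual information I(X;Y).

I(X;Y) = H(X) + H(Y) - H(X,Y)
I(X;Y) = 1.2308 + 1.9631 - 2.0828 = 1.1111 bits


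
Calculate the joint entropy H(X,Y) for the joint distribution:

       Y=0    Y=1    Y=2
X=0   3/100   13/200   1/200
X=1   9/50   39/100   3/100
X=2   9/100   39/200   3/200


H(X,Y) = -Σ p(x,y) log₂ p(x,y)
  p(0,0)=3/100: -0.0300 × log₂(0.0300) = 0.1518
  p(0,1)=13/200: -0.0650 × log₂(0.0650) = 0.2563
  p(0,2)=1/200: -0.0050 × log₂(0.0050) = 0.0382
  p(1,0)=9/50: -0.1800 × log₂(0.1800) = 0.4453
  p(1,1)=39/100: -0.3900 × log₂(0.3900) = 0.5298
  p(1,2)=3/100: -0.0300 × log₂(0.0300) = 0.1518
  p(2,0)=9/100: -0.0900 × log₂(0.0900) = 0.3127
  p(2,1)=39/200: -0.1950 × log₂(0.1950) = 0.4599
  p(2,2)=3/200: -0.0150 × log₂(0.0150) = 0.0909
H(X,Y) = 2.4366 bits


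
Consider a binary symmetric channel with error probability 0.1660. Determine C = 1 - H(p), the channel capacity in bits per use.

For BSC with error probability p:
C = 1 - H(p) where H(p) is binary entropy
H(0.1660) = -0.1660 × log₂(0.1660) - 0.8340 × log₂(0.8340)
H(p) = 0.6485
C = 1 - 0.6485 = 0.3515 bits/use


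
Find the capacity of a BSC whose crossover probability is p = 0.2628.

For BSC with error probability p:
C = 1 - H(p) where H(p) is binary entropy
H(0.2628) = -0.2628 × log₂(0.2628) - 0.7372 × log₂(0.7372)
H(p) = 0.8309
C = 1 - 0.8309 = 0.1691 bits/use


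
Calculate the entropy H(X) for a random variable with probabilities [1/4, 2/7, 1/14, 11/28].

H(X) = -Σ p(x) log₂ p(x)
  -1/4 × log₂(1/4) = 0.5000
  -2/7 × log₂(2/7) = 0.5164
  -1/14 × log₂(1/14) = 0.2720
  -11/28 × log₂(11/28) = 0.5295
H(X) = 1.8179 bits


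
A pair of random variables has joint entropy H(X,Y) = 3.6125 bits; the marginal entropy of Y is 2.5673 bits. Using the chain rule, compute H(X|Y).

Chain rule: H(X,Y) = H(X|Y) + H(Y)
H(X|Y) = H(X,Y) - H(Y) = 3.6125 - 2.5673 = 1.0452 bits


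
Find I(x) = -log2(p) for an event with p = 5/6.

Information content I(x) = -log₂(p(x))
I = -log₂(5/6) = -log₂(0.8333)
I = 0.2630 bits


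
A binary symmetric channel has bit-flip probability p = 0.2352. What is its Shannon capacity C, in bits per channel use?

For BSC with error probability p:
C = 1 - H(p) where H(p) is binary entropy
H(0.2352) = -0.2352 × log₂(0.2352) - 0.7648 × log₂(0.7648)
H(p) = 0.7870
C = 1 - 0.7870 = 0.2130 bits/use


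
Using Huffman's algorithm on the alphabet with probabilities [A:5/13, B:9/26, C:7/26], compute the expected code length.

Huffman tree construction:
Combine smallest probabilities repeatedly
Resulting codes:
  A: 0 (length 1)
  B: 11 (length 2)
  C: 10 (length 2)
Average length = Σ p(s) × length(s) = 1.6154 bits


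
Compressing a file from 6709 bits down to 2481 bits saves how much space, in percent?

Space savings = (1 - Compressed/Original) × 100%
= (1 - 2481/6709) × 100%
= 63.02%


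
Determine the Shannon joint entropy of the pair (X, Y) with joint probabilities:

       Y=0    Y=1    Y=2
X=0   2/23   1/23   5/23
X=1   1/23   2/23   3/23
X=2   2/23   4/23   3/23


H(X,Y) = -Σ p(x,y) log₂ p(x,y)
  p(0,0)=2/23: -0.0870 × log₂(0.0870) = 0.3064
  p(0,1)=1/23: -0.0435 × log₂(0.0435) = 0.1967
  p(0,2)=5/23: -0.2174 × log₂(0.2174) = 0.4786
  p(1,0)=1/23: -0.0435 × log₂(0.0435) = 0.1967
  p(1,1)=2/23: -0.0870 × log₂(0.0870) = 0.3064
  p(1,2)=3/23: -0.1304 × log₂(0.1304) = 0.3833
  p(2,0)=2/23: -0.0870 × log₂(0.0870) = 0.3064
  p(2,1)=4/23: -0.1739 × log₂(0.1739) = 0.4389
  p(2,2)=3/23: -0.1304 × log₂(0.1304) = 0.3833
H(X,Y) = 2.9966 bits


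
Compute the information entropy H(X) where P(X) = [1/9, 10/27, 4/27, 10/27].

H(X) = -Σ p(x) log₂ p(x)
  -1/9 × log₂(1/9) = 0.3522
  -10/27 × log₂(10/27) = 0.5307
  -4/27 × log₂(4/27) = 0.4081
  -10/27 × log₂(10/27) = 0.5307
H(X) = 1.8218 bits


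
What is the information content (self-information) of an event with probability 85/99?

Information content I(x) = -log₂(p(x))
I = -log₂(85/99) = -log₂(0.8586)
I = 0.2200 bits


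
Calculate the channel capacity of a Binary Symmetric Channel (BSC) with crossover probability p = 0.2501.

For BSC with error probability p:
C = 1 - H(p) where H(p) is binary entropy
H(0.2501) = -0.2501 × log₂(0.2501) - 0.7499 × log₂(0.7499)
H(p) = 0.8114
C = 1 - 0.8114 = 0.1886 bits/use


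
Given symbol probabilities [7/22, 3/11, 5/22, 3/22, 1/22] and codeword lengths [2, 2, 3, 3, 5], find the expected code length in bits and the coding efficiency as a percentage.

Average length L = Σ p_i × l_i = 2.5000 bits
Entropy H = 2.1174 bits
Efficiency η = H/L × 100% = 84.69%


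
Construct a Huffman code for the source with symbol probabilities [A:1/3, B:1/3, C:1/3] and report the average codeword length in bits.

Huffman tree construction:
Combine smallest probabilities repeatedly
Resulting codes:
  A: 10 (length 2)
  B: 11 (length 2)
  C: 0 (length 1)
Average length = Σ p(s) × length(s) = 1.6667 bits


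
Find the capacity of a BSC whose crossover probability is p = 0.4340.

For BSC with error probability p:
C = 1 - H(p) where H(p) is binary entropy
H(0.4340) = -0.4340 × log₂(0.4340) - 0.5660 × log₂(0.5660)
H(p) = 0.9874
C = 1 - 0.9874 = 0.0126 bits/use
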